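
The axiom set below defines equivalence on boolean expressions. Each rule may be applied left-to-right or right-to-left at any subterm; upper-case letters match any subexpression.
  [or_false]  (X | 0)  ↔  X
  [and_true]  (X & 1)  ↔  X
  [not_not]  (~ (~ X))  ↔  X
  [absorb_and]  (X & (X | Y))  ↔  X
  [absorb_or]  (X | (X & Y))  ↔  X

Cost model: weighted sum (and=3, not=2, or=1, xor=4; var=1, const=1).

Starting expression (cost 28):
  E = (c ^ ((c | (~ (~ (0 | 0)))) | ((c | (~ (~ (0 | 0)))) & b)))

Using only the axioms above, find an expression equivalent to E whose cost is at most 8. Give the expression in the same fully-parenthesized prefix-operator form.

(c ^ (c | 0))   [cost 8]

1. [absorb_or →] ((c | (~ (~ (0 | 0)))) | ((c | (~ (~ (0 | 0)))) & b))  →  (c | (~ (~ (0 | 0))));  E = (c ^ (c | (~ (~ (0 | 0)))))
2. [not_not →] (~ (~ (0 | 0)))  →  (0 | 0);  E = (c ^ (c | (0 | 0)))
3. [or_false →] (0 | 0)  →  0;  cost 8 ≤ 8, done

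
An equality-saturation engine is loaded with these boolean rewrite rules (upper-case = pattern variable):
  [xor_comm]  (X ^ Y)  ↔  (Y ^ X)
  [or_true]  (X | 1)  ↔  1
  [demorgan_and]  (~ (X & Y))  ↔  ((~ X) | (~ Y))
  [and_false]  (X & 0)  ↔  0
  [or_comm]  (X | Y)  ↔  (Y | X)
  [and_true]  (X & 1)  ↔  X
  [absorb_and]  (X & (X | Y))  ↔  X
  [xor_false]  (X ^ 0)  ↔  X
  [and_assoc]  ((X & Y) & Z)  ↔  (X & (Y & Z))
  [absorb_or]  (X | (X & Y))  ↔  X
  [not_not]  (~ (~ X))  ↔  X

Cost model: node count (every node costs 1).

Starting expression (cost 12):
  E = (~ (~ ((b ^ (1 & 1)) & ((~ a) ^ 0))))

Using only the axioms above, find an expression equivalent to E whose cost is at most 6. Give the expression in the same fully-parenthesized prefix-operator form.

((b ^ 1) & (~ a))   [cost 6]

(1) (1 & 1)  =[and_true →]=  1    ⊢ (~ (~ ((b ^ 1) & ((~ a) ^ 0))))
(2) (~ (~ ((b ^ 1) & ((~ a) ^ 0))))  =[not_not →]=  ((b ^ 1) & ((~ a) ^ 0))
(3) ((~ a) ^ 0)  =[xor_false →]=  (~ a)    ⊢ cost 6, within 6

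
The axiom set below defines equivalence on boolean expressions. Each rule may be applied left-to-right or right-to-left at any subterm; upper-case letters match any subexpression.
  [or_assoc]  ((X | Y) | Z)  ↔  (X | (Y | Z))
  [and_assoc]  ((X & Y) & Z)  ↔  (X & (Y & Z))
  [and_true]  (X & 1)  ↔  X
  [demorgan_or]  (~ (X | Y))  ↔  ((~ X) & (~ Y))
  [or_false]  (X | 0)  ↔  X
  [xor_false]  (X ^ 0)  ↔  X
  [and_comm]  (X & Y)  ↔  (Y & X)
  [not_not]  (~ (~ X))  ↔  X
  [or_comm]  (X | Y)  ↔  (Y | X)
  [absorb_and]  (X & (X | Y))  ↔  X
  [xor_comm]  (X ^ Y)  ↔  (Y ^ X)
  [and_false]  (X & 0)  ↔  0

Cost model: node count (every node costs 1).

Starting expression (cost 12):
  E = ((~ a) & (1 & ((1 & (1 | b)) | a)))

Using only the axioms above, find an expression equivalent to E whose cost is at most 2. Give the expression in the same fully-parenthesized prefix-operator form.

(~ a)   [cost 2]

step 1: absorb_and (→) rewrites (1 & (1 | b)) into 1, now ((~ a) & (1 & (1 | a)))
step 2: absorb_and (→) rewrites (1 & (1 | a)) into 1, now ((~ a) & 1)
step 3: and_true (→) rewrites ((~ a) & 1) into (~ a), reaching cost 2 (bound 2)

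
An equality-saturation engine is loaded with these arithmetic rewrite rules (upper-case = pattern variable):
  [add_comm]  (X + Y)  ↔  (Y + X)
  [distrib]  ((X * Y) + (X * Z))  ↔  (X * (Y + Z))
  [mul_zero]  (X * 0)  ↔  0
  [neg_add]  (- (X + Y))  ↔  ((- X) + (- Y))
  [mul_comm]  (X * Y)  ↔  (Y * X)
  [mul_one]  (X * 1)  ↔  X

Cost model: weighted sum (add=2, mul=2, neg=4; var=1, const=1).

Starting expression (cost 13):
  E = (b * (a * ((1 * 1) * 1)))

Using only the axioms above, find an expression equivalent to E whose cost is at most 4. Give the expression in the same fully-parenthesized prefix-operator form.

(b * a)   [cost 4]

(1) ((1 * 1) * 1)  =[mul_one →]=  (1 * 1)    ⊢ (b * (a * (1 * 1)))
(2) (1 * 1)  =[mul_one →]=  1    ⊢ (b * (a * 1))
(3) (a * 1)  =[mul_one →]=  a    ⊢ cost 4, within 4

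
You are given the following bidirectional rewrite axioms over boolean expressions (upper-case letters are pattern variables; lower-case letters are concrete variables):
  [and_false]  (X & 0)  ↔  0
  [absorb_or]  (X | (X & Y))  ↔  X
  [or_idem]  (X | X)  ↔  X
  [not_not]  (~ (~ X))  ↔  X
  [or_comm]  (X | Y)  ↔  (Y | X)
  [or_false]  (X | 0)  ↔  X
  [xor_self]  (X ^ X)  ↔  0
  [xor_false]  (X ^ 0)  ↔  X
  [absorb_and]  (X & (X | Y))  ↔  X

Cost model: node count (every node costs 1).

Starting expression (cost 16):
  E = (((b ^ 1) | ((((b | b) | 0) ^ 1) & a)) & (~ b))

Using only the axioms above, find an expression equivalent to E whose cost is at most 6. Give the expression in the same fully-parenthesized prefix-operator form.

((b ^ 1) & (~ b))   [cost 6]

step 1: or_idem (→) rewrites (b | b) into b, now (((b ^ 1) | (((b | 0) ^ 1) & a)) & (~ b))
step 2: or_false (→) rewrites (b | 0) into b, now (((b ^ 1) | ((b ^ 1) & a)) & (~ b))
step 3: absorb_or (→) rewrites ((b ^ 1) | ((b ^ 1) & a)) into (b ^ 1), reaching cost 6 (bound 6)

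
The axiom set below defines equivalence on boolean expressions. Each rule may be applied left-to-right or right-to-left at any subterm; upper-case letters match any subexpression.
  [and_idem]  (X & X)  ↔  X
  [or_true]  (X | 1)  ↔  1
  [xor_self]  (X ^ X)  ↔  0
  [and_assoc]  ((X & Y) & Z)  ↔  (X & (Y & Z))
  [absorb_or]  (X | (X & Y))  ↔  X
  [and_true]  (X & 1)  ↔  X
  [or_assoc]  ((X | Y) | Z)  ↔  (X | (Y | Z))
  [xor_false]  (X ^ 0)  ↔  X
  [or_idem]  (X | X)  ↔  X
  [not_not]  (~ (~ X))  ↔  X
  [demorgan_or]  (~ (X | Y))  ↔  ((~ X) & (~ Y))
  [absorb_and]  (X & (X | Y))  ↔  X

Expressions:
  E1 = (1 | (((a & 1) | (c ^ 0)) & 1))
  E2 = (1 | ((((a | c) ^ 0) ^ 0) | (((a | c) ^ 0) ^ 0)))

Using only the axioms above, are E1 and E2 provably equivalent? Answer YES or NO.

step 1: and_true (→) rewrites (((a & 1) | (c ^ 0)) & 1) into ((a & 1) | (c ^ 0)), now (1 | ((a & 1) | (c ^ 0)))
step 2: xor_false (→) rewrites (c ^ 0) into c, now (1 | ((a & 1) | c))
step 3: and_true (→) rewrites (a & 1) into a, now (1 | (a | c))
step 4: xor_false (←) rewrites (a | c) into ((a | c) ^ 0), now (1 | ((a | c) ^ 0))
step 5: xor_false (←) rewrites (a | c) into ((a | c) ^ 0), now (1 | (((a | c) ^ 0) ^ 0))
step 6: or_idem (←) rewrites (((a | c) ^ 0) ^ 0) into ((((a | c) ^ 0) ^ 0) | (((a | c) ^ 0) ^ 0)), which is E2

YES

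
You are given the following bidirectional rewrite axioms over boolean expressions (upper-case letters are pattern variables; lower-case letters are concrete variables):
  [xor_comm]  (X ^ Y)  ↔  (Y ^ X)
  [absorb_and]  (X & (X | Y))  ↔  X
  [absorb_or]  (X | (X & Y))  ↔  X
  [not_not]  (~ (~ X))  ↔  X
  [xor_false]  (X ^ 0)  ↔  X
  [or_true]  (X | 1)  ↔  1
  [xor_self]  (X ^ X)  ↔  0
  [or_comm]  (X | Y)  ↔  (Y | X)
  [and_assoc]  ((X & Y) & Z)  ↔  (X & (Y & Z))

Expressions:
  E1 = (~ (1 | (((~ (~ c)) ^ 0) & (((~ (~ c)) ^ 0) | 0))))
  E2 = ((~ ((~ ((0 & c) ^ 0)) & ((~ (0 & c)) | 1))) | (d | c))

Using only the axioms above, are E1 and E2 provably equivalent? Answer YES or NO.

The axioms are sound identities: if E1 ↔* E2 then E1 and E2 evaluate identically under any assignment.
Under c=0, d=1: E1 evaluates to 0, E2 to 1. Distinct ⇒ no rewrite sequence connects them.

NO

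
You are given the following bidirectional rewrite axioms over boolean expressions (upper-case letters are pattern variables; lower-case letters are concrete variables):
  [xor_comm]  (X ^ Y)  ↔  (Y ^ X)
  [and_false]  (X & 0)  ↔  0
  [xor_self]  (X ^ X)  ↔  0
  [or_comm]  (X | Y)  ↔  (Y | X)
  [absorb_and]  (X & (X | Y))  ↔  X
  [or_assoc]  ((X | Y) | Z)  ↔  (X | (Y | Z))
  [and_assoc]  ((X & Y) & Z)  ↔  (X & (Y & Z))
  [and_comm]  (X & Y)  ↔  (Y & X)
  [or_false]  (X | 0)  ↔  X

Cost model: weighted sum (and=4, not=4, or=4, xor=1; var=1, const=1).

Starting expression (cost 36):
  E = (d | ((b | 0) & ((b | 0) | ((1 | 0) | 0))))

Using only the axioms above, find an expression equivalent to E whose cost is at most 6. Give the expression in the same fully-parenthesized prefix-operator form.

(1) (1 | 0)  =[or_false →]=  1    ⊢ (d | ((b | 0) & ((b | 0) | (1 | 0))))
(2) (1 | 0)  =[or_false →]=  1    ⊢ (d | ((b | 0) & ((b | 0) | 1)))
(3) ((b | 0) & ((b | 0) | 1))  =[absorb_and →]=  (b | 0)    ⊢ (d | (b | 0))
(4) (b | 0)  =[or_false →]=  b    ⊢ cost 6, within 6

(d | b)   [cost 6]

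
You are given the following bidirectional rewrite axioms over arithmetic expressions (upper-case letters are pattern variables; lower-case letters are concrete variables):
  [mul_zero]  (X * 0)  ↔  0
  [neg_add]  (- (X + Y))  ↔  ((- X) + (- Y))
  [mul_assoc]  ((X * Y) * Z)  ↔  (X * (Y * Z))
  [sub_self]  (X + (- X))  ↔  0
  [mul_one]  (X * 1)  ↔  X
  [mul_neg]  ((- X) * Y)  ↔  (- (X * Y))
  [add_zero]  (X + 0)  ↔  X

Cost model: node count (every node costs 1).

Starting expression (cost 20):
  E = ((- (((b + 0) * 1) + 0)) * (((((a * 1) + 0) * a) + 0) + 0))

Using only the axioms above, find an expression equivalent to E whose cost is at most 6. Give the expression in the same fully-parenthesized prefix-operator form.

((- b) * (a * a))   [cost 6]

(1) ((a * 1) + 0)  =[add_zero →]=  (a * 1)    ⊢ ((- (((b + 0) * 1) + 0)) * ((((a * 1) * a) + 0) + 0))
(2) (((b + 0) * 1) + 0)  =[add_zero →]=  ((b + 0) * 1)    ⊢ ((- ((b + 0) * 1)) * ((((a * 1) * a) + 0) + 0))
(3) (a * 1)  =[mul_one →]=  a    ⊢ ((- ((b + 0) * 1)) * (((a * a) + 0) + 0))
(4) ((b + 0) * 1)  =[mul_one →]=  (b + 0)    ⊢ ((- (b + 0)) * (((a * a) + 0) + 0))
(5) ((a * a) + 0)  =[add_zero →]=  (a * a)    ⊢ ((- (b + 0)) * ((a * a) + 0))
(6) (b + 0)  =[add_zero →]=  b    ⊢ ((- b) * ((a * a) + 0))
(7) ((a * a) + 0)  =[add_zero →]=  (a * a)    ⊢ cost 6, within 6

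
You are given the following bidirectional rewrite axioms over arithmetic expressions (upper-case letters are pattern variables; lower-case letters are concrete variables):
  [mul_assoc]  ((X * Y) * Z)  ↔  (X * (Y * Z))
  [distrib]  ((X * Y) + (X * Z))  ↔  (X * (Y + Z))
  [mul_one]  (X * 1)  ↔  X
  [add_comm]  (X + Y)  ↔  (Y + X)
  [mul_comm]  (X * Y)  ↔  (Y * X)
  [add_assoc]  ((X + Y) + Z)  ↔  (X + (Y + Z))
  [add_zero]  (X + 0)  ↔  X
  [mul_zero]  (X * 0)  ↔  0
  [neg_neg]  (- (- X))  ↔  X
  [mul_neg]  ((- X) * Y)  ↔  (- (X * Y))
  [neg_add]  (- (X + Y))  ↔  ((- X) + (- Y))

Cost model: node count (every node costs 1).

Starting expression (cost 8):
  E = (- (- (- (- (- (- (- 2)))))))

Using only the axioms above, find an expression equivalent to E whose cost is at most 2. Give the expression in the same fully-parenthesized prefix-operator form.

(1) (- (- 2))  =[neg_neg →]=  2    ⊢ (- (- (- (- (- 2)))))
(2) (- (- 2))  =[neg_neg →]=  2    ⊢ (- (- (- 2)))
(3) (- (- 2))  =[neg_neg →]=  2    ⊢ cost 2, within 2

(- 2)   [cost 2]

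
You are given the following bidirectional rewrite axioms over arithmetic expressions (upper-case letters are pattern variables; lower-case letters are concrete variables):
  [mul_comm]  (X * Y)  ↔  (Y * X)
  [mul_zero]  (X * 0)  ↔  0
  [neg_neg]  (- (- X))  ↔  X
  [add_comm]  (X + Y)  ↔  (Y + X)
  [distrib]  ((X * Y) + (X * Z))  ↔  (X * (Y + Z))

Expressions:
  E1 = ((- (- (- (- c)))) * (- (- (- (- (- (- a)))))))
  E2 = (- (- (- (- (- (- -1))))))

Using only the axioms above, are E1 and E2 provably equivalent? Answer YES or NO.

All listed rules preserve value, hence provable equivalence implies equal values everywhere; look for a separating assignment.
a=0, c=0 gives E1 ↦ 0, E2 ↦ -1; values differ ⇒ not provably equivalent.

NO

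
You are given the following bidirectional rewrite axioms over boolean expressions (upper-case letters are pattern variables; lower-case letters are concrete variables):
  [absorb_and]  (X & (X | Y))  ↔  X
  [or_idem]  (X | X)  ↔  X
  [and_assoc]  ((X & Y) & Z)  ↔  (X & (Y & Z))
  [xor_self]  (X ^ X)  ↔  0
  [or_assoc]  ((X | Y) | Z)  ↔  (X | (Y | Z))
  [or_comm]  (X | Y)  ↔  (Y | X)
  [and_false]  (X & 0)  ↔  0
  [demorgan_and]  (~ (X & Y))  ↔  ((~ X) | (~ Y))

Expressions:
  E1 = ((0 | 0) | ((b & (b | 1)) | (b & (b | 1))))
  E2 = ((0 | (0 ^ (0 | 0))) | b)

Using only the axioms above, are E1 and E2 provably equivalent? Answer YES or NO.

step 1: or_idem (→) rewrites ((b & (b | 1)) | (b & (b | 1))) into (b & (b | 1)), now ((0 | 0) | (b & (b | 1)))
step 2: absorb_and (→) rewrites (b & (b | 1)) into b, now ((0 | 0) | b)
step 3: xor_self (←) rewrites 0 into (0 ^ 0), now ((0 | (0 ^ 0)) | b)
step 4: or_idem (←) rewrites 0 into (0 | 0), which is E2

YES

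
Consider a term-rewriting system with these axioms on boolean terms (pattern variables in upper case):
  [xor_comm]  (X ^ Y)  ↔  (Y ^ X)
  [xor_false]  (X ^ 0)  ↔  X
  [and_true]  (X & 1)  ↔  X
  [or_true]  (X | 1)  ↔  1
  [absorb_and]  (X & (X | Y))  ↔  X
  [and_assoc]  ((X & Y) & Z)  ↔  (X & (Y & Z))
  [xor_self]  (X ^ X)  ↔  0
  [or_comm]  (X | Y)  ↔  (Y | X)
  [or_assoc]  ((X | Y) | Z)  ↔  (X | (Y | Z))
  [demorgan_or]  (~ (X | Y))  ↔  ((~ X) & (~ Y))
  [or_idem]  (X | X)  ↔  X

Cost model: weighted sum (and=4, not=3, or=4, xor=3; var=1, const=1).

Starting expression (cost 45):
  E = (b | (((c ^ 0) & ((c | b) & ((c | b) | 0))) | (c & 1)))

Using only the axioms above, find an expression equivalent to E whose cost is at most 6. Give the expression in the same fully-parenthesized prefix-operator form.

(b | c)   [cost 6]

step 1: absorb_and (→) rewrites ((c | b) & ((c | b) | 0)) into (c | b), now (b | (((c ^ 0) & (c | b)) | (c & 1)))
step 2: xor_false (→) rewrites (c ^ 0) into c, now (b | ((c & (c | b)) | (c & 1)))
step 3: absorb_and (→) rewrites (c & (c | b)) into c, now (b | (c | (c & 1)))
step 4: and_true (→) rewrites (c & 1) into c, now (b | (c | c))
step 5: or_idem (→) rewrites (c | c) into c, reaching cost 6 (bound 6)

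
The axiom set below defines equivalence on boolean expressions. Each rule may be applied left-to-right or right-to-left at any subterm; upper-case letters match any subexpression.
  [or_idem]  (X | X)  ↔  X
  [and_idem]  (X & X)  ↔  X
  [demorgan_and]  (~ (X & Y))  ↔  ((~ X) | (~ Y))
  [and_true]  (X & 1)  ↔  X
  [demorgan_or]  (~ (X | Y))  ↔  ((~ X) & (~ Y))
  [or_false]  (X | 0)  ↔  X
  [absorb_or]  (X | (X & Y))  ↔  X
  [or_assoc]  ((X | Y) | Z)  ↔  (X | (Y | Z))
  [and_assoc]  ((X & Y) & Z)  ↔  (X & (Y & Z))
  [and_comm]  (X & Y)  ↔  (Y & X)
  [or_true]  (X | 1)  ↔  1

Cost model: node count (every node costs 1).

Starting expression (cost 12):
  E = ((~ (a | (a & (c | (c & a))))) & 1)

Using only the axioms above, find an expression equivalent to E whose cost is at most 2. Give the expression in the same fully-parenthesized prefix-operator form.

step 1: absorb_or (→) rewrites (c | (c & a)) into c, now ((~ (a | (a & c))) & 1)
step 2: absorb_or (→) rewrites (a | (a & c)) into a, now ((~ a) & 1)
step 3: and_true (→) rewrites ((~ a) & 1) into (~ a), reaching cost 2 (bound 2)

(~ a)   [cost 2]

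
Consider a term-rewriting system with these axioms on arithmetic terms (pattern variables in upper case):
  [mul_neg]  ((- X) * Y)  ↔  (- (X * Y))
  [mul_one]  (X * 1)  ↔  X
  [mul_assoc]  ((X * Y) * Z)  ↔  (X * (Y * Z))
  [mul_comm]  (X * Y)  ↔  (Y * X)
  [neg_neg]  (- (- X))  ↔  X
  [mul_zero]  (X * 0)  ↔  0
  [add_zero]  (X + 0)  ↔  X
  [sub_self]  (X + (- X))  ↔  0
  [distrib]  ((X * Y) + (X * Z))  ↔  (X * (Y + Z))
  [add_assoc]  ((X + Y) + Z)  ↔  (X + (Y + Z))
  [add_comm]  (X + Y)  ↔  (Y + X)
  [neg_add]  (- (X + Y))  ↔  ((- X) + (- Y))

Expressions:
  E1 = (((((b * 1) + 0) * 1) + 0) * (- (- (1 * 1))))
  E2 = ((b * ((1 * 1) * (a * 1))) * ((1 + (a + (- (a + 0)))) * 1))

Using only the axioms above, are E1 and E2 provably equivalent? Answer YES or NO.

The axioms are sound identities: if E1 ↔* E2 then E1 and E2 evaluate identically under any assignment.
Under a=0, b=1: E1 evaluates to 1, E2 to 0. Distinct ⇒ no rewrite sequence connects them.

NO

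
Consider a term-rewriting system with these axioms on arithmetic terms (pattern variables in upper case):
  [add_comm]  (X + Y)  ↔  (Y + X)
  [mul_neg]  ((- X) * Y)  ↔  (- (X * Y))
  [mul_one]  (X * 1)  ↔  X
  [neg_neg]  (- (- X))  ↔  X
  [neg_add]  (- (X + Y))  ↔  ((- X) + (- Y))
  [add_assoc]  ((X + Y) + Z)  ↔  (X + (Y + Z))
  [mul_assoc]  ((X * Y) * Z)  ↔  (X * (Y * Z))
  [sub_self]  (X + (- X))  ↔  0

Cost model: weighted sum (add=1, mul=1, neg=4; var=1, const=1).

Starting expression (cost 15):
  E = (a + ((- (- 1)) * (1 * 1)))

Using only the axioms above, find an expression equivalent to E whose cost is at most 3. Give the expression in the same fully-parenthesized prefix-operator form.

(a + 1)   [cost 3]

1. [neg_neg →] (- (- 1))  →  1;  E = (a + (1 * (1 * 1)))
2. [mul_one →] (1 * 1)  →  1;  E = (a + (1 * 1))
3. [mul_one →] (1 * 1)  →  1;  cost 3 ≤ 3, done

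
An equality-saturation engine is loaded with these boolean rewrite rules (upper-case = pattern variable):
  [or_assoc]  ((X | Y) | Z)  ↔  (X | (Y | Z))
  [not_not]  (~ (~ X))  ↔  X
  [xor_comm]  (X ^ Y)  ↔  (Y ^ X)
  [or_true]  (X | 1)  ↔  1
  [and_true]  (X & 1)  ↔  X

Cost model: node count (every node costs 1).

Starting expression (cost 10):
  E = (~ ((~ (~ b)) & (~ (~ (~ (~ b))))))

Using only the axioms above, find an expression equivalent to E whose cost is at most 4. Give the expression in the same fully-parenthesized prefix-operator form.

(~ (b & b))   [cost 4]

(1) (~ (~ b))  =[not_not →]=  b    ⊢ (~ (b & (~ (~ (~ (~ b))))))
(2) (~ (~ b))  =[not_not →]=  b    ⊢ (~ (b & (~ (~ b))))
(3) (~ (~ b))  =[not_not →]=  b    ⊢ cost 4, within 4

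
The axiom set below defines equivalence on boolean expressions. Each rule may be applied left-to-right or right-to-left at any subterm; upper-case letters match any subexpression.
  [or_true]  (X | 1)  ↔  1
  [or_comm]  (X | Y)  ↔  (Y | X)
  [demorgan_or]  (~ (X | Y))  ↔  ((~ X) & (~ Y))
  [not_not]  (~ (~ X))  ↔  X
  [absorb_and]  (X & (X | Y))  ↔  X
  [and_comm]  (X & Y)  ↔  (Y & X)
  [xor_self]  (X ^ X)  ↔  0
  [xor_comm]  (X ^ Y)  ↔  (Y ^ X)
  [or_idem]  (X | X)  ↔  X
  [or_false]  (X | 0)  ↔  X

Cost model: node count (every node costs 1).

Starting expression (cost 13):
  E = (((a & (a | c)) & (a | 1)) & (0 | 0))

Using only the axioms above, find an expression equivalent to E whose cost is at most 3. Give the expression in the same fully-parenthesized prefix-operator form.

1. [absorb_and →] (a & (a | c))  →  a;  E = ((a & (a | 1)) & (0 | 0))
2. [or_idem →] (0 | 0)  →  0;  E = ((a & (a | 1)) & 0)
3. [absorb_and →] (a & (a | 1))  →  a;  cost 3 ≤ 3, done

(a & 0)   [cost 3]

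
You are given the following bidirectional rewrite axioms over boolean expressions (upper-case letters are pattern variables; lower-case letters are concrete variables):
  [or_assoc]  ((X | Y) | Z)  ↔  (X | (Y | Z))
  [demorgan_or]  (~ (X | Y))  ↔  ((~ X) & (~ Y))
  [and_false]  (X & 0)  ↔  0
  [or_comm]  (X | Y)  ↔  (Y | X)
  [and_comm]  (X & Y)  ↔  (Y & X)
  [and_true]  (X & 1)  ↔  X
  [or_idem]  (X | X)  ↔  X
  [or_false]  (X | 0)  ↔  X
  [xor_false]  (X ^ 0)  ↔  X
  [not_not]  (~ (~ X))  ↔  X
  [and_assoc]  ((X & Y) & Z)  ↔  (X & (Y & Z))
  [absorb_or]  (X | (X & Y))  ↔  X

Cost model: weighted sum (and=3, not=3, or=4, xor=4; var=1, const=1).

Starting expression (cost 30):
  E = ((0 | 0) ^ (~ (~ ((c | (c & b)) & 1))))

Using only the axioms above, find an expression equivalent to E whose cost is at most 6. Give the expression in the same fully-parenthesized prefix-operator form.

(1) (c | (c & b))  =[absorb_or →]=  c    ⊢ ((0 | 0) ^ (~ (~ (c & 1))))
(2) (c & 1)  =[and_true →]=  c    ⊢ ((0 | 0) ^ (~ (~ c)))
(3) (~ (~ c))  =[not_not →]=  c    ⊢ ((0 | 0) ^ c)
(4) (0 | 0)  =[or_false →]=  0    ⊢ cost 6, within 6

(0 ^ c)   [cost 6]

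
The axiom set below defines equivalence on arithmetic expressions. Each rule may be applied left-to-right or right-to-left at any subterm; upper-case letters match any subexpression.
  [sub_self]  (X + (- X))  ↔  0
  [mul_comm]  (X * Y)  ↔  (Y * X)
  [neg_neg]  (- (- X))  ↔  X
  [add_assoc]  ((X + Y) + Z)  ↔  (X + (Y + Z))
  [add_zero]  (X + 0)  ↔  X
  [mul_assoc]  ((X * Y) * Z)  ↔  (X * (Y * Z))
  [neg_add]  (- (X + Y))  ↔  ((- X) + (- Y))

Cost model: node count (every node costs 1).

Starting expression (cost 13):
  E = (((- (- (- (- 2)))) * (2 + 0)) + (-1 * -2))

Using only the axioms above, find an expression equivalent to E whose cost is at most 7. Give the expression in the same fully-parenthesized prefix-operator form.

1. [neg_neg →] (- (- 2))  →  2;  E = (((- (- 2)) * (2 + 0)) + (-1 * -2))
2. [neg_neg →] (- (- 2))  →  2;  E = ((2 * (2 + 0)) + (-1 * -2))
3. [add_zero →] (2 + 0)  →  2;  cost 7 ≤ 7, done

((2 * 2) + (-1 * -2))   [cost 7]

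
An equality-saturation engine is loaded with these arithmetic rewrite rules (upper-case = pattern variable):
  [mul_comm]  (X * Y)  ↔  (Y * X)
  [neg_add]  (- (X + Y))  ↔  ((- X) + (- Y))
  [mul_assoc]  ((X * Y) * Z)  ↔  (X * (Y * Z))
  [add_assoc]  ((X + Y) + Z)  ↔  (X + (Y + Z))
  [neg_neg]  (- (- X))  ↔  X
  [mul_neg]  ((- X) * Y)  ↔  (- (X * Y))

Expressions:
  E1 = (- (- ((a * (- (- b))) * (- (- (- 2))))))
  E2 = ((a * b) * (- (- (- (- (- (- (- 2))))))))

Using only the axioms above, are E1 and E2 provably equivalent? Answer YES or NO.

YES

1. [neg_neg →] (- (- b))  →  b;  E1 = (- (- ((a * b) * (- (- (- 2))))))
2. [neg_neg →] (- (- (- 2)))  →  (- 2);  E1 = (- (- ((a * b) * (- 2))))
3. [neg_neg →] (- (- ((a * b) * (- 2))))  →  ((a * b) * (- 2))
4. [neg_neg ←] (- 2)  →  (- (- (- 2)));  E1 = ((a * b) * (- (- (- 2))))
5. [neg_neg ←] (- (- (- 2)))  →  (- (- (- (- (- 2)))));  E1 = ((a * b) * (- (- (- (- (- 2))))))
6. [neg_neg ←] (- (- 2))  →  (- (- (- (- 2))));  this is E2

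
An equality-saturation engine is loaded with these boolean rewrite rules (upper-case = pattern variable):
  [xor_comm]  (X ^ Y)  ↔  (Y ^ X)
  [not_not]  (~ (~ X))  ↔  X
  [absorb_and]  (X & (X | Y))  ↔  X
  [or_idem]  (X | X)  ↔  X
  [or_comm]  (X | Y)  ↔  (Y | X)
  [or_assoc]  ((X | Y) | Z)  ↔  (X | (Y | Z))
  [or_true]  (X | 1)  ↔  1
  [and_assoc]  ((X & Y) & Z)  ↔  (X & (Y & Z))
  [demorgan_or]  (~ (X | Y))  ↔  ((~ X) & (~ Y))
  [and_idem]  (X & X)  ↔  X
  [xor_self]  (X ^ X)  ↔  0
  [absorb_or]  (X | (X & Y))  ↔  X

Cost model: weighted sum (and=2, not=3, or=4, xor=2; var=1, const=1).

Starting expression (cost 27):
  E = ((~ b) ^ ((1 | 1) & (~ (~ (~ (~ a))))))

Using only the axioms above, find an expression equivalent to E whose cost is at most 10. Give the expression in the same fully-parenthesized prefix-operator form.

((~ b) ^ (1 & a))   [cost 10]

1. [not_not →] (~ (~ a))  →  a;  E = ((~ b) ^ ((1 | 1) & (~ (~ a))))
2. [or_idem →] (1 | 1)  →  1;  E = ((~ b) ^ (1 & (~ (~ a))))
3. [not_not →] (~ (~ a))  →  a;  cost 10 ≤ 10, done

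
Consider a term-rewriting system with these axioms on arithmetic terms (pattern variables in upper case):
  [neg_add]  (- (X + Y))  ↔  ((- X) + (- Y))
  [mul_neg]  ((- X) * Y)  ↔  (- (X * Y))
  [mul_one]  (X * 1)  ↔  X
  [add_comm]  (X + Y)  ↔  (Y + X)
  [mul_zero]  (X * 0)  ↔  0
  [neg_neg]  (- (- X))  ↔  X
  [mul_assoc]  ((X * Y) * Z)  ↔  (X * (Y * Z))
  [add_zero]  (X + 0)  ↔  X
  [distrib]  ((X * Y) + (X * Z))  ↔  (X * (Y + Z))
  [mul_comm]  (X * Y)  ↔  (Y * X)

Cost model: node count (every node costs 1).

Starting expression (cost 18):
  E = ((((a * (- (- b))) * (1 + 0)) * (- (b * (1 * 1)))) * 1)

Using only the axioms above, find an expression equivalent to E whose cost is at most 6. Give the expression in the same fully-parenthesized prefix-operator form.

((a * b) * (- b))   [cost 6]

1. [mul_one →] ((((a * (- (- b))) * (1 + 0)) * (- (b * (1 * 1)))) * 1)  →  (((a * (- (- b))) * (1 + 0)) * (- (b * (1 * 1))))
2. [mul_one →] (1 * 1)  →  1;  E = (((a * (- (- b))) * (1 + 0)) * (- (b * 1)))
3. [mul_one →] (b * 1)  →  b;  E = (((a * (- (- b))) * (1 + 0)) * (- b))
4. [add_zero →] (1 + 0)  →  1;  E = (((a * (- (- b))) * 1) * (- b))
5. [neg_neg →] (- (- b))  →  b;  E = (((a * b) * 1) * (- b))
6. [mul_one →] ((a * b) * 1)  →  (a * b);  cost 6 ≤ 6, done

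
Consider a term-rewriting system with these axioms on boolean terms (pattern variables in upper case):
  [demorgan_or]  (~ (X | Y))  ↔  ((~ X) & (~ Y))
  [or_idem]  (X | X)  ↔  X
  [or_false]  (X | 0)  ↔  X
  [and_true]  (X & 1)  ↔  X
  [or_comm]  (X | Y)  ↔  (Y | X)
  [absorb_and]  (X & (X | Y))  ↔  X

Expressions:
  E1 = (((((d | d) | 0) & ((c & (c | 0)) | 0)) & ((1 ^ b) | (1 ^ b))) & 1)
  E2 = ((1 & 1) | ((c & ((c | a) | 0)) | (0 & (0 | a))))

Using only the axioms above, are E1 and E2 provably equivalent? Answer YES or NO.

NO

The axioms are sound identities: if E1 ↔* E2 then E1 and E2 evaluate identically under any assignment.
Under a=0, b=0, c=0, d=0: E1 evaluates to 0, E2 to 1. Distinct ⇒ no rewrite sequence connects them.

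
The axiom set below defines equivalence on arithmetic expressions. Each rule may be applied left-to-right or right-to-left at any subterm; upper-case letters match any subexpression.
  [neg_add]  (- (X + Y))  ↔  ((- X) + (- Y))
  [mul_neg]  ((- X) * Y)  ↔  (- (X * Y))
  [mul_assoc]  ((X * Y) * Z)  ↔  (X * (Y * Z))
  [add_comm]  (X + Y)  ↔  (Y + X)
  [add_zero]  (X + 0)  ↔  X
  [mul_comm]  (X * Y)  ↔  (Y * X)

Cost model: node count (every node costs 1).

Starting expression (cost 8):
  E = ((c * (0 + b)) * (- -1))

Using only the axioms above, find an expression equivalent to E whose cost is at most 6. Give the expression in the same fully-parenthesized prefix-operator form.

((c * b) * (- -1))   [cost 6]

step 1: add_comm (→) rewrites (0 + b) into (b + 0), now ((c * (b + 0)) * (- -1))
step 2: add_zero (→) rewrites (b + 0) into b, reaching cost 6 (bound 6)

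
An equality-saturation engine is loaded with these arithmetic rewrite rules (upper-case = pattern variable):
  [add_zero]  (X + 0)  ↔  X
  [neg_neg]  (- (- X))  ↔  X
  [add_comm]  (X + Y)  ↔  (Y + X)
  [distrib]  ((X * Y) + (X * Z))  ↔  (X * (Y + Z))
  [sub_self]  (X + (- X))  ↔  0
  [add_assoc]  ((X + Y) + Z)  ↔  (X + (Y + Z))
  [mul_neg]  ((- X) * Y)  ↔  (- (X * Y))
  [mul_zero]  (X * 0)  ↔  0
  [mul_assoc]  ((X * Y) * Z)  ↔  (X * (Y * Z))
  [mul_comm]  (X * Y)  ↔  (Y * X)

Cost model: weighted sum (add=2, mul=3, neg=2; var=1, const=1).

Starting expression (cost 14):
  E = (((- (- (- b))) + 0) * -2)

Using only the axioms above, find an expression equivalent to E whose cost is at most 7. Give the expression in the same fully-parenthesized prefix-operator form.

((- b) * -2)   [cost 7]

step 1: neg_neg (→) rewrites (- (- b)) into b, now (((- b) + 0) * -2)
step 2: add_zero (→) rewrites ((- b) + 0) into (- b), reaching cost 7 (bound 7)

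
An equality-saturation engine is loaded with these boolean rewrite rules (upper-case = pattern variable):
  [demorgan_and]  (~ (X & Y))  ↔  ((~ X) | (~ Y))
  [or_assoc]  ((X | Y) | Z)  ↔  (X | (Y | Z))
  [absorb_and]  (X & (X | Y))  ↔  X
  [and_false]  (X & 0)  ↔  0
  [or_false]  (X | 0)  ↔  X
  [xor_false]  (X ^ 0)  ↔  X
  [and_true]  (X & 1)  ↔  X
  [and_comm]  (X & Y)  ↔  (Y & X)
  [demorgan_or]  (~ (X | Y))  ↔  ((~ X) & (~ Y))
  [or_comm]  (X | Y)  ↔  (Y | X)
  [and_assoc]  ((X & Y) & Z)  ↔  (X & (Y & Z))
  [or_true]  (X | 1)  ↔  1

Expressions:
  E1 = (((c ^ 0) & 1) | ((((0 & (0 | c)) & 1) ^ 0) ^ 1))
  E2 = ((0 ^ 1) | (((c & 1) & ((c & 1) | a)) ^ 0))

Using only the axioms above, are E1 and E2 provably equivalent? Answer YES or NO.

YES

(1) (0 & (0 | c))  =[absorb_and →]=  0    ⊢ (((c ^ 0) & 1) | (((0 & 1) ^ 0) ^ 1))
(2) (0 & 1)  =[and_true →]=  0    ⊢ (((c ^ 0) & 1) | ((0 ^ 0) ^ 1))
(3) ((c ^ 0) & 1)  =[and_true →]=  (c ^ 0)    ⊢ ((c ^ 0) | ((0 ^ 0) ^ 1))
(4) (c ^ 0)  =[xor_false →]=  c    ⊢ (c | ((0 ^ 0) ^ 1))
(5) (0 ^ 0)  =[xor_false →]=  0    ⊢ (c | (0 ^ 1))
(6) c  =[xor_false ←]=  (c ^ 0)    ⊢ ((c ^ 0) | (0 ^ 1))
(7) c  =[and_true ←]=  (c & 1)    ⊢ (((c & 1) ^ 0) | (0 ^ 1))
(8) (((c & 1) ^ 0) | (0 ^ 1))  =[or_comm →]=  ((0 ^ 1) | ((c & 1) ^ 0))
(9) (c & 1)  =[absorb_and ←]=  ((c & 1) & ((c & 1) | a))    ⊢ E2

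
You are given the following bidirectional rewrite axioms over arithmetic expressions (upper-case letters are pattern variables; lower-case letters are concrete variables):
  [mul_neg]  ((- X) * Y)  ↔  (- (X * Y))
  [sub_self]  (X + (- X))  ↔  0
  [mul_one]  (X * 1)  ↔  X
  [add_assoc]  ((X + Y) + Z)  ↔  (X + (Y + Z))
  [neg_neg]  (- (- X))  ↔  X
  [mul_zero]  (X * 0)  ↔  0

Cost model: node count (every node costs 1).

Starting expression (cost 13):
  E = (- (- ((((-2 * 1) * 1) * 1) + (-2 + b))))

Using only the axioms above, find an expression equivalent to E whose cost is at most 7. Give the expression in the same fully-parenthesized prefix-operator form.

((-2 * 1) + (-2 + b))   [cost 7]

1. [mul_one →] ((-2 * 1) * 1)  →  (-2 * 1);  E = (- (- (((-2 * 1) * 1) + (-2 + b))))
2. [mul_one →] ((-2 * 1) * 1)  →  (-2 * 1);  E = (- (- ((-2 * 1) + (-2 + b))))
3. [neg_neg →] (- (- ((-2 * 1) + (-2 + b))))  →  ((-2 * 1) + (-2 + b));  cost 7 ≤ 7, done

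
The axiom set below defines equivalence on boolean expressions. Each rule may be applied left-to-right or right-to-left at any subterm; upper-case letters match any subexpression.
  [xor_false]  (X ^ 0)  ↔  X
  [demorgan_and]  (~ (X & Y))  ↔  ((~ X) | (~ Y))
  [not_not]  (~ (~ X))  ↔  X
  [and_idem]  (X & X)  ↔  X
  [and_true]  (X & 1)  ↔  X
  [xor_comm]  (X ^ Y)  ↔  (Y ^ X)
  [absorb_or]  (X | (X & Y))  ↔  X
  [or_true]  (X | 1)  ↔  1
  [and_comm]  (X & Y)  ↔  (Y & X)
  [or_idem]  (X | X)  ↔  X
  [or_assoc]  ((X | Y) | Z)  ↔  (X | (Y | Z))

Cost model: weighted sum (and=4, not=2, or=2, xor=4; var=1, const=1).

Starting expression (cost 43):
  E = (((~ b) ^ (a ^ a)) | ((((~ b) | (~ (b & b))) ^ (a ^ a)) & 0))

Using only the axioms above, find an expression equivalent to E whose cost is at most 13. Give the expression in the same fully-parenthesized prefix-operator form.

((~ b) ^ (a ^ a))   [cost 13]

step 1: and_idem (→) rewrites (b & b) into b, now (((~ b) ^ (a ^ a)) | ((((~ b) | (~ b)) ^ (a ^ a)) & 0))
step 2: or_idem (→) rewrites ((~ b) | (~ b)) into (~ b), now (((~ b) ^ (a ^ a)) | (((~ b) ^ (a ^ a)) & 0))
step 3: absorb_or (→) rewrites (((~ b) ^ (a ^ a)) | (((~ b) ^ (a ^ a)) & 0)) into ((~ b) ^ (a ^ a)), reaching cost 13 (bound 13)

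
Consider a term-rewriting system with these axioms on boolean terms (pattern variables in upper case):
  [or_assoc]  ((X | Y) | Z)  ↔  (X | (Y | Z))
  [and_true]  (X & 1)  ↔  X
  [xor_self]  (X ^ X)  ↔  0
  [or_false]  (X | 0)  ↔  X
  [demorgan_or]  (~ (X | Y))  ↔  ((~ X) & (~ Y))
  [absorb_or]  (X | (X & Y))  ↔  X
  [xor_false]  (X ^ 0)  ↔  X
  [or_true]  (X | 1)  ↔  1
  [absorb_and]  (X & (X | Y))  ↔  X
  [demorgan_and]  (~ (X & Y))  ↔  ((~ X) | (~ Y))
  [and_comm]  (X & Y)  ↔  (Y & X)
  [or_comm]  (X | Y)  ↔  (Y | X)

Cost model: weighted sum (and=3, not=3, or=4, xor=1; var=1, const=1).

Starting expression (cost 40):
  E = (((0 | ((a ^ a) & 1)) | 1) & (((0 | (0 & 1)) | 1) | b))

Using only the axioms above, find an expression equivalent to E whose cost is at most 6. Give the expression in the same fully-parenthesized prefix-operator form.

(0 | 1)   [cost 6]

(1) (a ^ a)  =[xor_self →]=  0    ⊢ (((0 | (0 & 1)) | 1) & (((0 | (0 & 1)) | 1) | b))
(2) (((0 | (0 & 1)) | 1) & (((0 | (0 & 1)) | 1) | b))  =[absorb_and →]=  ((0 | (0 & 1)) | 1)
(3) (0 | (0 & 1))  =[absorb_or →]=  0    ⊢ cost 6, within 6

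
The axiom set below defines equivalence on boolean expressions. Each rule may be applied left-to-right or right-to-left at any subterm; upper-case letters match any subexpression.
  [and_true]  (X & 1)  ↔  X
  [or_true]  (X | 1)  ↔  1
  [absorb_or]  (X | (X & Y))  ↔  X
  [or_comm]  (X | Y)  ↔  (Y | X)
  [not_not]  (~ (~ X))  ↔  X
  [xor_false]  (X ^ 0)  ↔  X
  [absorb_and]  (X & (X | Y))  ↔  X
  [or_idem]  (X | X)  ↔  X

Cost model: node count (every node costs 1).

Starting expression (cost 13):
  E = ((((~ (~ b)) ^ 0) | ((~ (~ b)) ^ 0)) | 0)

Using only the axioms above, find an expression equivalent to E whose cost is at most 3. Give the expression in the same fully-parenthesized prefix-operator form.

step 1: or_idem (→) rewrites (((~ (~ b)) ^ 0) | ((~ (~ b)) ^ 0)) into ((~ (~ b)) ^ 0), now (((~ (~ b)) ^ 0) | 0)
step 2: not_not (→) rewrites (~ (~ b)) into b, now ((b ^ 0) | 0)
step 3: xor_false (→) rewrites (b ^ 0) into b, reaching cost 3 (bound 3)

(b | 0)   [cost 3]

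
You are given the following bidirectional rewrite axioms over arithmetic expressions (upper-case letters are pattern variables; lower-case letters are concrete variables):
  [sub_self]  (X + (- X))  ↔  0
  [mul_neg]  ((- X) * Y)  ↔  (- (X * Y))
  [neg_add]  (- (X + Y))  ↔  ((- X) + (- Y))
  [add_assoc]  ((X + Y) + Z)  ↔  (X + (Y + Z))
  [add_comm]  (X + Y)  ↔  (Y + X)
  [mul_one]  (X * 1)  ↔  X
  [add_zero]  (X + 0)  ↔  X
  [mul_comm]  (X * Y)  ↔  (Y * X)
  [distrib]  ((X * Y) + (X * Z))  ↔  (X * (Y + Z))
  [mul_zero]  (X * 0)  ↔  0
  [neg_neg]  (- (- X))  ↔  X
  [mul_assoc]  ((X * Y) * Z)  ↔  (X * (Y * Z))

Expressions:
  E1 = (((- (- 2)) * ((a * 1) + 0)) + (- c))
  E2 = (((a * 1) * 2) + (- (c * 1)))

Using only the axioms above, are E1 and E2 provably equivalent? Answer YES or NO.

(1) ((a * 1) + 0)  =[add_zero →]=  (a * 1)    ⊢ (((- (- 2)) * (a * 1)) + (- c))
(2) (- (- 2))  =[neg_neg →]=  2    ⊢ ((2 * (a * 1)) + (- c))
(3) (a * 1)  =[mul_one →]=  a    ⊢ ((2 * a) + (- c))
(4) (2 * a)  =[mul_comm →]=  (a * 2)    ⊢ ((a * 2) + (- c))
(5) a  =[mul_one ←]=  (a * 1)    ⊢ (((a * 1) * 2) + (- c))
(6) c  =[mul_one ←]=  (c * 1)    ⊢ E2

YES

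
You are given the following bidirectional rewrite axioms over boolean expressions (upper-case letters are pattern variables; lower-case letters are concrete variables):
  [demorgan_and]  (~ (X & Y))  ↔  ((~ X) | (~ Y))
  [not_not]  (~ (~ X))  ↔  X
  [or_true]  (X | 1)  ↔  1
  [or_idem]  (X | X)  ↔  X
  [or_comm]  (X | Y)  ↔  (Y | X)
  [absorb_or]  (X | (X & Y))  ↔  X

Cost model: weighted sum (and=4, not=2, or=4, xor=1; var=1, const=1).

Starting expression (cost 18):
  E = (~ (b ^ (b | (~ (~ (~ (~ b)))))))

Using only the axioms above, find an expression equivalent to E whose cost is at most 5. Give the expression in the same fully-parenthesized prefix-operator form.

(~ (b ^ b))   [cost 5]

step 1: not_not (→) rewrites (~ (~ b)) into b, now (~ (b ^ (b | (~ (~ b)))))
step 2: not_not (→) rewrites (~ (~ b)) into b, now (~ (b ^ (b | b)))
step 3: or_idem (→) rewrites (b | b) into b, reaching cost 5 (bound 5)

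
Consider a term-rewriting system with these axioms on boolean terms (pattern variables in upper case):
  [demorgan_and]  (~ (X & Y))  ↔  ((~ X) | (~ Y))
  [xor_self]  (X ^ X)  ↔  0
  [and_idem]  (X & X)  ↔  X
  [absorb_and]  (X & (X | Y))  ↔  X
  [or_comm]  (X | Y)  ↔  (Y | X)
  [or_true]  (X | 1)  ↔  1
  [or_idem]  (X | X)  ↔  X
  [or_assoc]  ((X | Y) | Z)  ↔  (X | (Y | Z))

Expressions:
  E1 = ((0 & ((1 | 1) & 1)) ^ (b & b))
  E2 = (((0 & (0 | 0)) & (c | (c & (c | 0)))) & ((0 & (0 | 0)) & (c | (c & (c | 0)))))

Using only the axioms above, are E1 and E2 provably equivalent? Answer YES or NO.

The axioms are sound identities: if E1 ↔* E2 then E1 and E2 evaluate identically under any assignment.
Under b=1, c=0: E1 evaluates to 1, E2 to 0. Distinct ⇒ no rewrite sequence connects them.

NO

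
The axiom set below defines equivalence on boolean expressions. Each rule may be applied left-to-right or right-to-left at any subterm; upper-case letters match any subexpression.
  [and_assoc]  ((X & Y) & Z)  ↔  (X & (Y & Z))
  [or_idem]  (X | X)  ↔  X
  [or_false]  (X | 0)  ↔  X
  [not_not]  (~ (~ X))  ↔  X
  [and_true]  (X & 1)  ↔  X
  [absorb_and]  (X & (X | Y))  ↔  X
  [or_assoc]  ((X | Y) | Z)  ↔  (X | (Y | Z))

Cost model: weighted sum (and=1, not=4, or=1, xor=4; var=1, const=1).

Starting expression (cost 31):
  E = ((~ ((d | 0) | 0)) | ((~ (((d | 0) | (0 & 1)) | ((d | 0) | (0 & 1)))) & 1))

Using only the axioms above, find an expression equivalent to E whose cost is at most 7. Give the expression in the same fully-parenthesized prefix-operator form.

step 1: or_idem (→) rewrites (((d | 0) | (0 & 1)) | ((d | 0) | (0 & 1))) into ((d | 0) | (0 & 1)), now ((~ ((d | 0) | 0)) | ((~ ((d | 0) | (0 & 1))) & 1))
step 2: and_true (→) rewrites (0 & 1) into 0, now ((~ ((d | 0) | 0)) | ((~ ((d | 0) | 0)) & 1))
step 3: and_true (→) rewrites ((~ ((d | 0) | 0)) & 1) into (~ ((d | 0) | 0)), now ((~ ((d | 0) | 0)) | (~ ((d | 0) | 0)))
step 4: or_idem (→) rewrites ((~ ((d | 0) | 0)) | (~ ((d | 0) | 0))) into (~ ((d | 0) | 0))
step 5: or_false (→) rewrites (d | 0) into d, reaching cost 7 (bound 7)

(~ (d | 0))   [cost 7]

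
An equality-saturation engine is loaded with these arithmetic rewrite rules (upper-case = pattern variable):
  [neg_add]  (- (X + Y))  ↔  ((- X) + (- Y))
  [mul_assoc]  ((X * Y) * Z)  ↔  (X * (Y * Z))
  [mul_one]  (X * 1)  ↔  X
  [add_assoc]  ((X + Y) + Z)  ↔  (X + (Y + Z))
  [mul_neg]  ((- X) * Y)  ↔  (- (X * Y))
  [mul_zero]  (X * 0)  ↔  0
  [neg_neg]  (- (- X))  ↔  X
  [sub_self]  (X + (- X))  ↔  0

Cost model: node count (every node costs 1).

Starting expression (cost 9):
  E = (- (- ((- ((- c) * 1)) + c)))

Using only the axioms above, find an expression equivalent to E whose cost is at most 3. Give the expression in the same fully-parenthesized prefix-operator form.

(1) ((- c) * 1)  =[mul_one →]=  (- c)    ⊢ (- (- ((- (- c)) + c)))
(2) (- (- ((- (- c)) + c)))  =[neg_neg →]=  ((- (- c)) + c)
(3) (- (- c))  =[neg_neg →]=  c    ⊢ cost 3, within 3

(c + c)   [cost 3]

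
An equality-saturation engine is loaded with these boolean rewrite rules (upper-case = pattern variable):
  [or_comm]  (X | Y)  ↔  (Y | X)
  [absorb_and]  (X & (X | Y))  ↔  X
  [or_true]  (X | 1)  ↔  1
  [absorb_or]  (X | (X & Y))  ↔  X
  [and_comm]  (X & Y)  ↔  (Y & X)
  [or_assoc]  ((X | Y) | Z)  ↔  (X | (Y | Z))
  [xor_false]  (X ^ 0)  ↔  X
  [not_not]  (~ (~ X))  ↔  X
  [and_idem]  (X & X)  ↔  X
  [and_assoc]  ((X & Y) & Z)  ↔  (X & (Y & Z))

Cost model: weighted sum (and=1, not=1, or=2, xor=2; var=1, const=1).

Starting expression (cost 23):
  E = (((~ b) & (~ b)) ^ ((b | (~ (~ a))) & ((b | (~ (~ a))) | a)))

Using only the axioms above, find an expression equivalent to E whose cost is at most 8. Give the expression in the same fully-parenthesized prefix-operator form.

((~ b) ^ (b | a))   [cost 8]

1. [absorb_and →] ((b | (~ (~ a))) & ((b | (~ (~ a))) | a))  →  (b | (~ (~ a)));  E = (((~ b) & (~ b)) ^ (b | (~ (~ a))))
2. [not_not →] (~ (~ a))  →  a;  E = (((~ b) & (~ b)) ^ (b | a))
3. [and_idem →] ((~ b) & (~ b))  →  (~ b);  cost 8 ≤ 8, done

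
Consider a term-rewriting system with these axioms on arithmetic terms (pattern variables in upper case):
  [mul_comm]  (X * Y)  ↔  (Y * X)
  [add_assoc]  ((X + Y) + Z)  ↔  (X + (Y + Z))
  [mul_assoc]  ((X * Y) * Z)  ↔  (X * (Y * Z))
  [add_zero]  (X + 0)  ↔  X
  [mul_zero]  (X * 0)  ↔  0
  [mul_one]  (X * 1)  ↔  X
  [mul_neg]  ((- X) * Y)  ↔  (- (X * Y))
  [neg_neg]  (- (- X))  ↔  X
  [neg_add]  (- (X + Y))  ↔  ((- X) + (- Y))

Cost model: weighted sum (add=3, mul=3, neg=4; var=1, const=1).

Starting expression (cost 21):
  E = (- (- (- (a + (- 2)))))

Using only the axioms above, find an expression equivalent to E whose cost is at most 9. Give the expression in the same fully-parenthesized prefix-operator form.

((- a) + 2)   [cost 9]

step 1: neg_add (→) rewrites (- (a + (- 2))) into ((- a) + (- (- 2))), now (- (- ((- a) + (- (- 2)))))
step 2: neg_neg (→) rewrites (- (- 2)) into 2, now (- (- ((- a) + 2)))
step 3: neg_neg (→) rewrites (- (- ((- a) + 2))) into ((- a) + 2), reaching cost 9 (bound 9)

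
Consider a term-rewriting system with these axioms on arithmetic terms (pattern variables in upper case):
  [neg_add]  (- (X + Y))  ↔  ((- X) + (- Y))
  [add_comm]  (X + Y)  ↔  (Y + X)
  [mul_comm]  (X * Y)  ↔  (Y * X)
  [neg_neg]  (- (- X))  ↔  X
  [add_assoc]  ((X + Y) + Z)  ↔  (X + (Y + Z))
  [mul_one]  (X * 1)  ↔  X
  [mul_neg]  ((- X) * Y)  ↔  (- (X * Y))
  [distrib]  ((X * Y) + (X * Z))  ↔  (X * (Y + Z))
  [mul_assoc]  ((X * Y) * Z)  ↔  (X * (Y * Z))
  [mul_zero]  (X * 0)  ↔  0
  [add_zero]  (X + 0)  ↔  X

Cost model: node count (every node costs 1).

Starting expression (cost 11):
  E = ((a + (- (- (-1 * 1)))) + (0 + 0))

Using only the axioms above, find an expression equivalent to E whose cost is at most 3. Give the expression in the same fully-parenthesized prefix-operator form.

(a + -1)   [cost 3]

step 1: neg_neg (→) rewrites (- (- (-1 * 1))) into (-1 * 1), now ((a + (-1 * 1)) + (0 + 0))
step 2: add_zero (→) rewrites (0 + 0) into 0, now ((a + (-1 * 1)) + 0)
step 3: add_zero (→) rewrites ((a + (-1 * 1)) + 0) into (a + (-1 * 1))
step 4: mul_one (→) rewrites (-1 * 1) into -1, reaching cost 3 (bound 3)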